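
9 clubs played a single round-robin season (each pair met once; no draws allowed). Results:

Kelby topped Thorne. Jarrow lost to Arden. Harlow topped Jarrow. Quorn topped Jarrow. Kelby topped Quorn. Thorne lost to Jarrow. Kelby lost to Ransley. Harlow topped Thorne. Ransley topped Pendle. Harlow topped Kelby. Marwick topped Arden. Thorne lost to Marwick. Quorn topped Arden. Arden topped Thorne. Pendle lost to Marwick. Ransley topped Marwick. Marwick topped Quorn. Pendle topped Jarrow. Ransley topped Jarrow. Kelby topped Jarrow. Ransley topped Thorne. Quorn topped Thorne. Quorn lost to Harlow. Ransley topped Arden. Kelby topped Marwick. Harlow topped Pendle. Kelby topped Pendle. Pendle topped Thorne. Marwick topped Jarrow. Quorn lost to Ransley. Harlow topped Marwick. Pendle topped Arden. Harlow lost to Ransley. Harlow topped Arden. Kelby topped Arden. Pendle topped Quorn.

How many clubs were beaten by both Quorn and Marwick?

3

Quorn beat: Jarrow, Thorne, Arden.
Marwick beat: Quorn, Jarrow, Thorne, Pendle, Arden.
Both beat: Jarrow, Thorne, Arden — 3.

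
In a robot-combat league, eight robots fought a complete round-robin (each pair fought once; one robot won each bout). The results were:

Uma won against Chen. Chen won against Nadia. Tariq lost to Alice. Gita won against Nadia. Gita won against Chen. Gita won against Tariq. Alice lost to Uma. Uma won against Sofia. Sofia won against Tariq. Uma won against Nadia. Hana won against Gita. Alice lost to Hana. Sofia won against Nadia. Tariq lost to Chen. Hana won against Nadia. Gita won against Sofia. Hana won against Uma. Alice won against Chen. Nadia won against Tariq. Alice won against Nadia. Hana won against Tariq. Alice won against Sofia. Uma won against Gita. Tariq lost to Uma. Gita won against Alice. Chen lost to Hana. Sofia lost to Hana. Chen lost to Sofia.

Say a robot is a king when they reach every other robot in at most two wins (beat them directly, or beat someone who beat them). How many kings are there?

1

Gita cannot reach Uma, Hana in two steps.
Nadia cannot reach Gita, Uma, Alice, Hana, Sofia, Chen in two steps.
Uma cannot reach Hana in two steps.
Alice cannot reach Gita, Uma, Hana in two steps.
Hana reaches everyone (king).
Tariq cannot reach Gita, Nadia, Uma, Alice, Hana, Sofia, Chen in two steps.
Sofia cannot reach Gita, Uma, Alice, Hana in two steps.
Chen cannot reach Gita, Uma, Alice, Hana, Sofia in two steps.
Kings: Hana — 1.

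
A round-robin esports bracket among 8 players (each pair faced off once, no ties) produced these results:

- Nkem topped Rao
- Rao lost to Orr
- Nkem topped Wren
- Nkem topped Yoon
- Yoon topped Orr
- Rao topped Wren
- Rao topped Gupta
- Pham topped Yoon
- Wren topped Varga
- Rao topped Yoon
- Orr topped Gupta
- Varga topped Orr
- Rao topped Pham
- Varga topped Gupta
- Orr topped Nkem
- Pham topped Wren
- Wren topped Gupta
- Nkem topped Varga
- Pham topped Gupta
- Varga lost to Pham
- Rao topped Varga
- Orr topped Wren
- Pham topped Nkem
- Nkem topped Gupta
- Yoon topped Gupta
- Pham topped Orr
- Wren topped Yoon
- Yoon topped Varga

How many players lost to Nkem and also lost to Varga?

1

Nkem beat: Gupta, Wren, Rao, Yoon, Varga.
Varga beat: Gupta, Orr.
Both beat: Gupta — 1.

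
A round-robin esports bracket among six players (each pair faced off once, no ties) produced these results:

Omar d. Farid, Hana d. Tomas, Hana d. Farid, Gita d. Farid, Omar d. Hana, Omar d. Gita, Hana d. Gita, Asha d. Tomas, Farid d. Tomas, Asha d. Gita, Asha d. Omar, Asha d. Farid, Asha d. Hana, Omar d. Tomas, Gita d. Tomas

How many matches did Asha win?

5

Asha's results: beat Farid, Hana, Tomas, Gita, Omar; lost to no one.
That is 5 wins.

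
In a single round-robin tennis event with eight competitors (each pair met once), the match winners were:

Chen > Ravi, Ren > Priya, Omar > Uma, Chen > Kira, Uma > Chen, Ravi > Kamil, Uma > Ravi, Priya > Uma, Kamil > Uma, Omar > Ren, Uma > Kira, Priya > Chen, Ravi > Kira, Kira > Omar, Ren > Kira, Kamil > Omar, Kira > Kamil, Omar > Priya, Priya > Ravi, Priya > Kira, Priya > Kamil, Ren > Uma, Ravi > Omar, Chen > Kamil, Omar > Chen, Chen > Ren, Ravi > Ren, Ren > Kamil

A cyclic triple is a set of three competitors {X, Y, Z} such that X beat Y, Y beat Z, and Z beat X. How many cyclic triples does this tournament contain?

Win totals: Ravi 4, Chen 4, Priya 5, Uma 3, Kamil 2, Omar 4, Kira 2, Ren 4.
A competitor with w wins dominates both others in C(w,2) triples; summing gives 6 + 6 + 10 + 3 + 1 + 6 + 1 + 6 = 39 transitive triples.
Total triples C(8,3) = 56, so cyclic triples = 56 − 39 = 17.

17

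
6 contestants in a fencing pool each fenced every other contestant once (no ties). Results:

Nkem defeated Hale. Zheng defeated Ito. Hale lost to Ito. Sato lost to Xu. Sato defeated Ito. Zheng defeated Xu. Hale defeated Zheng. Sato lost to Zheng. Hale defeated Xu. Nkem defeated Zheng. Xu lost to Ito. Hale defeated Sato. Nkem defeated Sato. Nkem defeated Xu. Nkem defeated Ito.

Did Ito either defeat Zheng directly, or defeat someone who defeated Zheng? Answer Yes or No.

Yes

Ito did not beat Zheng directly.
Ito beat Hale, Xu. Of those, Hale beat Zheng.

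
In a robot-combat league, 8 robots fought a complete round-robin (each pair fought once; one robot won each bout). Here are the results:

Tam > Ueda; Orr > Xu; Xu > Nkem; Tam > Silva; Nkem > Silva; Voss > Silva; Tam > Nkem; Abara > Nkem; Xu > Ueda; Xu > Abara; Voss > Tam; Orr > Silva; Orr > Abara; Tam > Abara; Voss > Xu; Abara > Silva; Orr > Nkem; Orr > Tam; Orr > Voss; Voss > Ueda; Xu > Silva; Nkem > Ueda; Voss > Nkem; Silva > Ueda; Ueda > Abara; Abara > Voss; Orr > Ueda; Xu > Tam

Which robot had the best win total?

Orr

Win totals: Tam 4, Silva 1, Xu 5, Ueda 1, Nkem 2, Abara 3, Voss 5, Orr 7.
Orr leads with 7 wins (next highest: 5).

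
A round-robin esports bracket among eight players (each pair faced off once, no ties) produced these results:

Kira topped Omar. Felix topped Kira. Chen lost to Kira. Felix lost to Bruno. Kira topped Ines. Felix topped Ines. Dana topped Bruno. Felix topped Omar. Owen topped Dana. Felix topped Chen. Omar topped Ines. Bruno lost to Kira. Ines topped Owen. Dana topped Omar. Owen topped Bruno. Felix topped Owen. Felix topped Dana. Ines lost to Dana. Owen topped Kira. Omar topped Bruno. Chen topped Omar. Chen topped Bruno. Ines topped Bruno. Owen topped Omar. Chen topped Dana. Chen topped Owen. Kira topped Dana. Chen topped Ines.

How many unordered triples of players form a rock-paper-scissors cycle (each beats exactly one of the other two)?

10

Win totals: Kira 5, Omar 2, Dana 3, Felix 6, Owen 4, Chen 5, Ines 2, Bruno 1.
A player with w wins dominates both others in C(w,2) triples; summing gives 10 + 1 + 3 + 15 + 6 + 10 + 1 + 0 = 46 transitive triples.
Total triples C(8,3) = 56, so cyclic triples = 56 − 46 = 10.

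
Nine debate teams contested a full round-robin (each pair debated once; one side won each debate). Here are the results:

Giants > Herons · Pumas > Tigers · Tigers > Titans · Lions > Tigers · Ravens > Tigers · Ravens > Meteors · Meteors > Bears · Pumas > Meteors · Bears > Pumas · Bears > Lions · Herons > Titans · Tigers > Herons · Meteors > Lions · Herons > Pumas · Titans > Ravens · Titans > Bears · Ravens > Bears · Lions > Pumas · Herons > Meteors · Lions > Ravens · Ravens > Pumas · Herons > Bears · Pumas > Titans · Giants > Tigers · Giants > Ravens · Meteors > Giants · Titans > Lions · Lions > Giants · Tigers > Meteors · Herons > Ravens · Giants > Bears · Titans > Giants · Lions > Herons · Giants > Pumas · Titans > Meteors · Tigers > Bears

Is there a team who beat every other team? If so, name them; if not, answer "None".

None

Highest win total is Titans with 5 (out of 8 possible).
Titans lost to Pumas, Tigers, Herons, so no team went undefeated.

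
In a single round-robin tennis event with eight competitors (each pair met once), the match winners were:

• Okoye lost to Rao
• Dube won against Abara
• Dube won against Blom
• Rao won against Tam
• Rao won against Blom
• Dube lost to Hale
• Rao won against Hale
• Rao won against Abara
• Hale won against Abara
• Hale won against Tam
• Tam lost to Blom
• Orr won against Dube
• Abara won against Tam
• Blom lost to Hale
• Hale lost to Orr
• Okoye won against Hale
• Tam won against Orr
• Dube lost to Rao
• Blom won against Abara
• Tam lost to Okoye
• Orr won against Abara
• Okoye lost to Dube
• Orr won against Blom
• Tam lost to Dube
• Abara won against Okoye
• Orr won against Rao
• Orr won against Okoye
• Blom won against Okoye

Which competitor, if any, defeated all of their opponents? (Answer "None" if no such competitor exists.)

Highest win total is Rao with 6 (out of 7 possible).
Rao lost to Orr, so no competitor went undefeated.

None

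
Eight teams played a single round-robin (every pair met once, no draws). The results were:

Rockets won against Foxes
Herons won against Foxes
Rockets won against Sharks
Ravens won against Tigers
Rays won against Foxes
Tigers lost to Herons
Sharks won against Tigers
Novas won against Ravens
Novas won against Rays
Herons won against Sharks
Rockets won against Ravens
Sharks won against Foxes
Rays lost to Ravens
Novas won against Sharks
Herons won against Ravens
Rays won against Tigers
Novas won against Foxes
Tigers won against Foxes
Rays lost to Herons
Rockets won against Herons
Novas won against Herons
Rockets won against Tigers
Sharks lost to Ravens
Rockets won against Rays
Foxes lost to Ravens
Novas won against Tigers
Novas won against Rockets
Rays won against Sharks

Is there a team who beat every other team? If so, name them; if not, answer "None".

Novas

Novas has 7 wins out of 7 opponents — a perfect record.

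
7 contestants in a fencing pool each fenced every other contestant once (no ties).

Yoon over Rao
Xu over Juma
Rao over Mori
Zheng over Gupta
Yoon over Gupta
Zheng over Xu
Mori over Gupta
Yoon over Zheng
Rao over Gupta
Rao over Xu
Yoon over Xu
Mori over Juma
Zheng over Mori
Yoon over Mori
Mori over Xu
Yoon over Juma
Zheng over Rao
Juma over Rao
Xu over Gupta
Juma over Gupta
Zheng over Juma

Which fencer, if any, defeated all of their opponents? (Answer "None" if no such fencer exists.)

Yoon

Yoon has 6 wins out of 6 opponents — a perfect record.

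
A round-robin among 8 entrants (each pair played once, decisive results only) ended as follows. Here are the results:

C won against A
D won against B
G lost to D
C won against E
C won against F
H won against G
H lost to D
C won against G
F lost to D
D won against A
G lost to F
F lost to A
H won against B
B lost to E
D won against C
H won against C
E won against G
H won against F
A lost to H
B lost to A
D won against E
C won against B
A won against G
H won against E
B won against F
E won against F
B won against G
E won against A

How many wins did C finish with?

5

C's results: beat A, B, E, F, G; lost to D, H.
That is 5 wins.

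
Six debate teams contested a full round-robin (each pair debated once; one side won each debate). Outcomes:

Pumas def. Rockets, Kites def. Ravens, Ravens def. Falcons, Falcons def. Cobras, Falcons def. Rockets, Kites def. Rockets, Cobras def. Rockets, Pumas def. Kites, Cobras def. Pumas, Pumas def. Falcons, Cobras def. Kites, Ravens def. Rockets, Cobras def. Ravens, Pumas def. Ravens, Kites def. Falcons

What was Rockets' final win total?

Rockets' results: beat no one; lost to Cobras, Falcons, Ravens, Kites, Pumas.
That is 0 wins.

0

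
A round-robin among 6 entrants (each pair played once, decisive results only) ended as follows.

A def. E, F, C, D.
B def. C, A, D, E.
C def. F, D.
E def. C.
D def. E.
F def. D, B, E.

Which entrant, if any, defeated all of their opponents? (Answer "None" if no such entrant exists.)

Highest win total is B with 4 (out of 5 possible).
B lost to F, so no entrant went undefeated.

None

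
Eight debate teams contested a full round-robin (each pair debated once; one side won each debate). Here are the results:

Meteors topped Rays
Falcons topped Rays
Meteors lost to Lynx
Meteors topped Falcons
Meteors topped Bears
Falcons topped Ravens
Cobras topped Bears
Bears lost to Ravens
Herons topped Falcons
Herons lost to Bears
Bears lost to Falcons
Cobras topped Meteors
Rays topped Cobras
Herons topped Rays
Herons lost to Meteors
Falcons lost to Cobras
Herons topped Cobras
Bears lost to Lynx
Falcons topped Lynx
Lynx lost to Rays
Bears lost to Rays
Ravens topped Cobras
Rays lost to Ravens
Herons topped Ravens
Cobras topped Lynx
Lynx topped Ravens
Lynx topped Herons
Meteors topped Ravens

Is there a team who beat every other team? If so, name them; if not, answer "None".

None

Highest win total is Meteors with 5 (out of 7 possible).
Meteors lost to Lynx, Cobras, so no team went undefeated.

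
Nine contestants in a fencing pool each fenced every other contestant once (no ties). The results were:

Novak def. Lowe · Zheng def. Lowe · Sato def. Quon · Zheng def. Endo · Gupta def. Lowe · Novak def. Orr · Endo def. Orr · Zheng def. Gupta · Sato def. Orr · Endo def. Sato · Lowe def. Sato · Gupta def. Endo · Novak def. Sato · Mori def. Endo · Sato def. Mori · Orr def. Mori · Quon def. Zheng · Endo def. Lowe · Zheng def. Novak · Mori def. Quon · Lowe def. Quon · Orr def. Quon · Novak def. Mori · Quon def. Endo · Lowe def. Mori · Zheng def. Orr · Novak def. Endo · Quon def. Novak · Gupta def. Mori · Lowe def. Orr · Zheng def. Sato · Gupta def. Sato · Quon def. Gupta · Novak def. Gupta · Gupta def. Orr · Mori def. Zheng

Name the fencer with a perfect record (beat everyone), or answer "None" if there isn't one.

Highest win total is Zheng with 6 (out of 8 possible).
Zheng lost to Mori, Quon, so no fencer went undefeated.

None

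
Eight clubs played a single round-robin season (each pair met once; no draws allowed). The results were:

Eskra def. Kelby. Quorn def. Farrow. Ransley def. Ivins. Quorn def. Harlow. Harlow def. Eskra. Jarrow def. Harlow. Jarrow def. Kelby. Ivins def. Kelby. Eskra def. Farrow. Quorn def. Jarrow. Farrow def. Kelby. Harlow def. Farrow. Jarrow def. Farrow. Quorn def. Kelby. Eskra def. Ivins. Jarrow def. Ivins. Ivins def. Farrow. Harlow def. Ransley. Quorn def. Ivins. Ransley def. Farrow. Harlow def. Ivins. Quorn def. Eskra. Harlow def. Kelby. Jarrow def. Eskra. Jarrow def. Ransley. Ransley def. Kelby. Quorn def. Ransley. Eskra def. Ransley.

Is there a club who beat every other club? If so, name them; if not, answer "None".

Quorn has 7 wins out of 7 opponents — a perfect record.

Quorn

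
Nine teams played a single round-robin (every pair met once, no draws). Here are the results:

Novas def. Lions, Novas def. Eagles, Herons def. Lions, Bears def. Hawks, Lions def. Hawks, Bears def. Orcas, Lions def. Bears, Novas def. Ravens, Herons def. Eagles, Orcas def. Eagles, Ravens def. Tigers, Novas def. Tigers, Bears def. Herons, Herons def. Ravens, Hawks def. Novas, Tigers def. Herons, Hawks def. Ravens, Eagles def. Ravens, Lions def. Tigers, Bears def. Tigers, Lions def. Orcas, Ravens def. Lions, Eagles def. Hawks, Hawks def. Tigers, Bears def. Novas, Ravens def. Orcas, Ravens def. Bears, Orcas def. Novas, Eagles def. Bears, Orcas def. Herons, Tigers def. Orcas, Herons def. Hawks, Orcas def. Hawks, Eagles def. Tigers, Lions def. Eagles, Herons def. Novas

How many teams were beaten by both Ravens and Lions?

Ravens beat: Lions, Tigers, Bears, Orcas.
Lions beat: Tigers, Hawks, Eagles, Bears, Orcas.
Both beat: Tigers, Bears, Orcas — 3.

3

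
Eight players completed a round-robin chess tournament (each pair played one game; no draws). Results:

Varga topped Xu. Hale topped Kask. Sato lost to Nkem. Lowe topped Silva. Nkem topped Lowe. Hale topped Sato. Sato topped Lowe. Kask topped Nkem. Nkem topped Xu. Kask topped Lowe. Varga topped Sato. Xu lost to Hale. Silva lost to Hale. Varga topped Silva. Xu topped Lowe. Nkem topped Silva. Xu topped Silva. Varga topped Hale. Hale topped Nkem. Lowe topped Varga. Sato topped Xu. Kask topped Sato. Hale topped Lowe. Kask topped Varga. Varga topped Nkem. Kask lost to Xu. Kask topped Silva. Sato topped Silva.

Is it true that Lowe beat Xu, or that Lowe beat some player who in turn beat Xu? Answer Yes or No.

Yes

Lowe did not beat Xu directly.
Lowe beat Varga, Silva. Of those, Varga beat Xu.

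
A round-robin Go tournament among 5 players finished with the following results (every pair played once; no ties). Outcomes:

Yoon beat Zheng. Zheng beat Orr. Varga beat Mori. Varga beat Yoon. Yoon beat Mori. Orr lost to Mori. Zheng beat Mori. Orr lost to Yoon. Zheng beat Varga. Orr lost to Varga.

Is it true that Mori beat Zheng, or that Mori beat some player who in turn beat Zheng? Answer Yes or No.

No

Mori did not beat Zheng directly.
Mori beat Orr, but each of them lost to Zheng. No two-step path.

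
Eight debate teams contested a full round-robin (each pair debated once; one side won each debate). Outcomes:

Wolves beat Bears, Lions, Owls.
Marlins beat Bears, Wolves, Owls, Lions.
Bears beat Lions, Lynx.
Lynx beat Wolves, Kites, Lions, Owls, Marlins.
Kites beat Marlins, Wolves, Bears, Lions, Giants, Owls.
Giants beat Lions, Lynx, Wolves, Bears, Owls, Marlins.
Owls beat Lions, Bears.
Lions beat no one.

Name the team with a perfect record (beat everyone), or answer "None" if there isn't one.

Highest win total is Kites with 6 (out of 7 possible).
Kites lost to Lynx, so no team went undefeated.

None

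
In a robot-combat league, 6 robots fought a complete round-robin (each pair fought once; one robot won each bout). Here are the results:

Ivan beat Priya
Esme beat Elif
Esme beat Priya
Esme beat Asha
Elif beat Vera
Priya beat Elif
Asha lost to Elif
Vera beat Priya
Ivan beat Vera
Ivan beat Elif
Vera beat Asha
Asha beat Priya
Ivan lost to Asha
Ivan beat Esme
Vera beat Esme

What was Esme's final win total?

Esme's results: beat Asha, Elif, Priya; lost to Ivan, Vera.
That is 3 wins.

3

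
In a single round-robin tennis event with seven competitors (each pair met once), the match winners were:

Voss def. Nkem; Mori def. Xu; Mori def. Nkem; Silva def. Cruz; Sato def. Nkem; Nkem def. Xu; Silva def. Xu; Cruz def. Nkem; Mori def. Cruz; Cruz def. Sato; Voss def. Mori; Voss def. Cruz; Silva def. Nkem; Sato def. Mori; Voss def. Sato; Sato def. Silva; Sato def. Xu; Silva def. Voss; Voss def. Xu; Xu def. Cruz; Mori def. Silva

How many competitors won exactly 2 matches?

1

Win totals: Xu 1, Silva 4, Mori 4, Nkem 1, Sato 4, Cruz 2, Voss 5.
Exactly 2: Cruz — 1 competitor.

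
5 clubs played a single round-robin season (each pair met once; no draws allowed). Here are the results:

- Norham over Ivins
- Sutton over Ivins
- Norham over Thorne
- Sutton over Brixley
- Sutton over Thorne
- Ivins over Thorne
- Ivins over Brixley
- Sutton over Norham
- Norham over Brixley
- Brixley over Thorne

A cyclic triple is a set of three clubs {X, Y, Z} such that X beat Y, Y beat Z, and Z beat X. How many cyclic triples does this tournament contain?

0

Win totals: Thorne 0, Brixley 1, Norham 3, Ivins 2, Sutton 4.
A club with w wins dominates both others in C(w,2) triples; summing gives 0 + 0 + 3 + 1 + 6 = 10 transitive triples.
Total triples C(5,3) = 10, so cyclic triples = 10 − 10 = 0.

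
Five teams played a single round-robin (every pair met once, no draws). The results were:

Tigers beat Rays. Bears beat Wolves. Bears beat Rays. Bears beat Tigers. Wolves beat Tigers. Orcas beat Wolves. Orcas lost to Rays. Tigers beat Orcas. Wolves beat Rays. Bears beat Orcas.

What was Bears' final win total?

4

Bears' results: beat Tigers, Wolves, Orcas, Rays; lost to no one.
That is 4 wins.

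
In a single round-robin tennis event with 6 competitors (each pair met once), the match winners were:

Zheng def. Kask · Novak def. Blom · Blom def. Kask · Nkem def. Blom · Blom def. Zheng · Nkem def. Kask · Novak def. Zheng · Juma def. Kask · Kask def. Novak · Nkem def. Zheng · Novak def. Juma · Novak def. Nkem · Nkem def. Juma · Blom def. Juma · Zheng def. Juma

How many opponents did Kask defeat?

1

Kask's results: beat Novak; lost to Juma, Blom, Nkem, Zheng.
That is 1 win.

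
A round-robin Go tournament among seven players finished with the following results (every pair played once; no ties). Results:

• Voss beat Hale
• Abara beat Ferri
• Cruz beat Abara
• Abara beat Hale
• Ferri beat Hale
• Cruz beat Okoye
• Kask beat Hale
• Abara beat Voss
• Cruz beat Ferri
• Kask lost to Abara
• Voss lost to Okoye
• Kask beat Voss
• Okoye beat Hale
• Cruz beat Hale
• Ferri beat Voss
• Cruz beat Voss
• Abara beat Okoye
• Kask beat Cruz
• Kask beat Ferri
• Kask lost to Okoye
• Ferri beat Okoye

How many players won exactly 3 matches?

Win totals: Voss 1, Kask 4, Abara 5, Ferri 3, Hale 0, Okoye 3, Cruz 5.
Exactly 3: Ferri, Okoye — 2 players.

2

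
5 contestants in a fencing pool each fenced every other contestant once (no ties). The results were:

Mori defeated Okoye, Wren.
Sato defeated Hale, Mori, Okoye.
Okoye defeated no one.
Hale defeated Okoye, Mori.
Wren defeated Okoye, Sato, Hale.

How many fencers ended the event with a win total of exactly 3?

2

Win totals: Okoye 0, Mori 2, Wren 3, Sato 3, Hale 2.
Exactly 3: Wren, Sato — 2 fencers.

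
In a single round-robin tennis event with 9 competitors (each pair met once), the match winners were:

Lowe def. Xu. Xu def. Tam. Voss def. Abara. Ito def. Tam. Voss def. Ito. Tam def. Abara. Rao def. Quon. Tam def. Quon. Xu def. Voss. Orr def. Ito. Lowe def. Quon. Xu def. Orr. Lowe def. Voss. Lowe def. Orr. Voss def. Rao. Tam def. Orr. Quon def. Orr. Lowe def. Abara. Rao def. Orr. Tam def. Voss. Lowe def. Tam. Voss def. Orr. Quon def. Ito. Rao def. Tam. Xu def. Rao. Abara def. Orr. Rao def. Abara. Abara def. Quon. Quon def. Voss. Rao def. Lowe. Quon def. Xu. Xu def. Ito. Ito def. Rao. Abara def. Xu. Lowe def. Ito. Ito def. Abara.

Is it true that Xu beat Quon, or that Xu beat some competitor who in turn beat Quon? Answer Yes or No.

Xu did not beat Quon directly.
Xu beat Voss, Rao, Ito, Tam, Orr. Of those, Rao beat Quon.

Yes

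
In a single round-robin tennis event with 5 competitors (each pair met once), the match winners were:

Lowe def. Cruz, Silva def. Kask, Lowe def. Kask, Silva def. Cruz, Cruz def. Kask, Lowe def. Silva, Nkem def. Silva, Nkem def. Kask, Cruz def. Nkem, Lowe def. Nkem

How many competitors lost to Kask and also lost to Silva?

0

Kask beat: no one.
Silva beat: Kask, Cruz.
No one was beaten by both.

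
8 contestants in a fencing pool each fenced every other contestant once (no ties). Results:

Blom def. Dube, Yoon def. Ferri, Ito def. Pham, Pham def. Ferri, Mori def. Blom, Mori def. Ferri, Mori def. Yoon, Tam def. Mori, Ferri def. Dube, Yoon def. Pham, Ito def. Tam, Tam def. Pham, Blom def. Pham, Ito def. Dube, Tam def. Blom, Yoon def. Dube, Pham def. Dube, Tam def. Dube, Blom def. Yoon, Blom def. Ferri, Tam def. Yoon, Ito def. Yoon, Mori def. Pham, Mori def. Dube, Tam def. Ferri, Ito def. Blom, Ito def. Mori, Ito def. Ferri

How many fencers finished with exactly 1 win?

1

Win totals: Mori 5, Tam 6, Yoon 3, Ferri 1, Pham 2, Dube 0, Ito 7, Blom 4.
Exactly 1: Ferri — 1 fencer.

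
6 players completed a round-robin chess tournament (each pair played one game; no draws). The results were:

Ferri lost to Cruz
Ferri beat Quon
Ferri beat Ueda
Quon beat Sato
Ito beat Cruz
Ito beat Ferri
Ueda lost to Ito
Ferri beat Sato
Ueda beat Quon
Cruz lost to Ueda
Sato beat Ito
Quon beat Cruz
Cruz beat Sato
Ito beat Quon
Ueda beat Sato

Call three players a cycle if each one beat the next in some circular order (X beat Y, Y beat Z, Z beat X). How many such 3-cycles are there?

Of the C(6,3) = 20 triples, the cyclic ones are: {Ueda, Ferri, Cruz}; {Ueda, Ito, Sato}; {Ferri, Quon, Cruz}; {Ferri, Ito, Sato}; {Quon, Ito, Sato}; {Ito, Sato, Cruz}.
That is 6.

6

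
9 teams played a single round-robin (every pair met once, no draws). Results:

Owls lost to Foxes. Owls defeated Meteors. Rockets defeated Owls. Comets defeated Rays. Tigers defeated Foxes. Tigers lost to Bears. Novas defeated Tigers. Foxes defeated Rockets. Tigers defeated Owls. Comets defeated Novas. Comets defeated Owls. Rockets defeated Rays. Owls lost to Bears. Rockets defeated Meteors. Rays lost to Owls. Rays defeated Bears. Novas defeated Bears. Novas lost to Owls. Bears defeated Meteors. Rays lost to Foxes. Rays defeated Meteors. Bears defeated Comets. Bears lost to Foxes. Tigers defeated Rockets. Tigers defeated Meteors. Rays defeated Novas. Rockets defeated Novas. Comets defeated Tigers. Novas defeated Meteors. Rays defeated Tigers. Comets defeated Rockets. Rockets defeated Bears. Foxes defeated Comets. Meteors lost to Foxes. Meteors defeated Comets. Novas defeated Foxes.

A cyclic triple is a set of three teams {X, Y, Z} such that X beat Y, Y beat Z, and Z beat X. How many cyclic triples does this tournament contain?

22

Win totals: Rockets 5, Meteors 1, Foxes 6, Owls 3, Novas 4, Rays 4, Comets 5, Bears 4, Tigers 4.
A team with w wins dominates both others in C(w,2) triples; summing gives 10 + 0 + 15 + 3 + 6 + 6 + 10 + 6 + 6 = 62 transitive triples.
Total triples C(9,3) = 84, so cyclic triples = 84 − 62 = 22.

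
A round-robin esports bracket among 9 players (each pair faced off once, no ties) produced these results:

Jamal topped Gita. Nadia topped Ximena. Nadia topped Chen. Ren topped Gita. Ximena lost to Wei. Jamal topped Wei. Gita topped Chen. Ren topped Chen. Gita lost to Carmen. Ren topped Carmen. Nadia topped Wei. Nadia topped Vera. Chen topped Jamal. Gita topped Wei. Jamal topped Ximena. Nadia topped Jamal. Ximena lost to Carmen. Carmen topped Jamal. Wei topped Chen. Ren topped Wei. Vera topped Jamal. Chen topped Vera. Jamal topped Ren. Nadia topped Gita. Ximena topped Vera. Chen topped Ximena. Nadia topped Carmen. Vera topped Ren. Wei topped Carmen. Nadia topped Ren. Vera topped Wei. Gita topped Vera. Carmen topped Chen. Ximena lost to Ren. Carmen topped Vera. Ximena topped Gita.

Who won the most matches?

Win totals: Nadia 8, Chen 3, Jamal 4, Wei 3, Ren 5, Ximena 2, Carmen 5, Vera 3, Gita 3.
Nadia leads with 8 wins (next highest: 5).

Nadia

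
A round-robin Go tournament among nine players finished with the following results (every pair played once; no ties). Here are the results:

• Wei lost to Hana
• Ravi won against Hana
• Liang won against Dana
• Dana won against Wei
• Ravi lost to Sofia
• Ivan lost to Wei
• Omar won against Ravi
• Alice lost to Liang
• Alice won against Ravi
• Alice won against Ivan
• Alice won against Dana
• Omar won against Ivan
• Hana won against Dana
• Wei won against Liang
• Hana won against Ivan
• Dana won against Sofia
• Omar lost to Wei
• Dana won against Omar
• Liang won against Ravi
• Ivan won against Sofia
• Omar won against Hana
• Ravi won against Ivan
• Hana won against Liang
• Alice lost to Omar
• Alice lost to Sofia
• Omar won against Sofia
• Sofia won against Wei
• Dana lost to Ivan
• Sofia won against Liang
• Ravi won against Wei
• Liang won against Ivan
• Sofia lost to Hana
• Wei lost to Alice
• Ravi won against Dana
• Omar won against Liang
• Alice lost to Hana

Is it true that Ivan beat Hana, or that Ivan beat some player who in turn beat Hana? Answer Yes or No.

Ivan did not beat Hana directly.
Ivan beat Sofia, Dana, but each of them lost to Hana. No two-step path.

No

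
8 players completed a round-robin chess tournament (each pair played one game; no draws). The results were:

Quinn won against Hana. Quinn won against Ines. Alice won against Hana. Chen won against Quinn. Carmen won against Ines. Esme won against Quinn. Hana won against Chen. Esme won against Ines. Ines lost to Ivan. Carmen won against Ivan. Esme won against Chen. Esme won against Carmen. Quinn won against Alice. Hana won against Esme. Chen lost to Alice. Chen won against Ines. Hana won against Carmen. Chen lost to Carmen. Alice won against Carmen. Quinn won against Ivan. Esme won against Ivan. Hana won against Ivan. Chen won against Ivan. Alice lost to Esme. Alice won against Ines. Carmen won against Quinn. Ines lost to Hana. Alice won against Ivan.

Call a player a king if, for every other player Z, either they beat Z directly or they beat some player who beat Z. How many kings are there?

4

Chen cannot reach Carmen, Esme in two steps.
Quinn reaches everyone (king).
Carmen cannot reach Esme in two steps.
Esme reaches everyone (king).
Ines cannot reach Chen, Quinn, Carmen, Esme, Ivan, Hana, Alice in two steps.
Ivan cannot reach Chen, Quinn, Carmen, Esme, Hana, Alice in two steps.
Hana reaches everyone (king).
Alice reaches everyone (king).
Kings: Quinn, Esme, Hana, Alice — 4.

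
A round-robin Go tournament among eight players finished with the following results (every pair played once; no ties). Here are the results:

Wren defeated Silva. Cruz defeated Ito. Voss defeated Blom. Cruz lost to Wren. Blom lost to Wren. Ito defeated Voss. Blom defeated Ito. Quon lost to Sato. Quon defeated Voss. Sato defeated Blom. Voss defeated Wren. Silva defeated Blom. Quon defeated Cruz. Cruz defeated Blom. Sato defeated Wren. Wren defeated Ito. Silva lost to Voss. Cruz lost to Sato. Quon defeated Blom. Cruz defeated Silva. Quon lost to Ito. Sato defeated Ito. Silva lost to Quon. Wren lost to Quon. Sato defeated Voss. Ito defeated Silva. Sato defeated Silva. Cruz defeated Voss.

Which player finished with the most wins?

Sato

Win totals: Voss 3, Blom 1, Cruz 4, Quon 5, Ito 3, Silva 1, Sato 7, Wren 4.
Sato leads with 7 wins (next highest: 5).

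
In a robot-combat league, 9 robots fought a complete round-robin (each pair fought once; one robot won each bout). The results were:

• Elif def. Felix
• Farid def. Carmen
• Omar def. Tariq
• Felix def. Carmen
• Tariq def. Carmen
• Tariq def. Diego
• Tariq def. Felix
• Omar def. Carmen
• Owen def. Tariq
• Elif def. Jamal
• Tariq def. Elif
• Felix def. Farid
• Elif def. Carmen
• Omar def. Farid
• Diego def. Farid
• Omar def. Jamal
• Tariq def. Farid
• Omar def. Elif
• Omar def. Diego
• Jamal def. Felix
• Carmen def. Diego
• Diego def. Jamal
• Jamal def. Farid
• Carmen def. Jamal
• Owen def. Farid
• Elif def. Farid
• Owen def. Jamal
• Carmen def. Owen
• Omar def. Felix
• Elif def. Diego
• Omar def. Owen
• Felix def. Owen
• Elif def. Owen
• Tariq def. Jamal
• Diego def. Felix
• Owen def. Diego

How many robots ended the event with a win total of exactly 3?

Win totals: Jamal 2, Omar 8, Farid 1, Owen 4, Felix 3, Tariq 6, Carmen 3, Diego 3, Elif 6.
Exactly 3: Felix, Carmen, Diego — 3 robots.

3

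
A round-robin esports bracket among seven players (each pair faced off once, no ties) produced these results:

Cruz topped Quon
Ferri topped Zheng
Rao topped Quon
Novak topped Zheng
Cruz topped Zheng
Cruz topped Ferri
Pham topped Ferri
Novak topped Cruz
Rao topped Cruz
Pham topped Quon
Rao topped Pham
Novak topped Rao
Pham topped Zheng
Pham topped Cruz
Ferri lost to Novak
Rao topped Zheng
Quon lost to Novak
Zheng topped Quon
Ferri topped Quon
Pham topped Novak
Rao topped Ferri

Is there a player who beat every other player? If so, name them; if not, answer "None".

Highest win total is Rao with 5 (out of 6 possible).
Rao lost to Novak, so no player went undefeated.

None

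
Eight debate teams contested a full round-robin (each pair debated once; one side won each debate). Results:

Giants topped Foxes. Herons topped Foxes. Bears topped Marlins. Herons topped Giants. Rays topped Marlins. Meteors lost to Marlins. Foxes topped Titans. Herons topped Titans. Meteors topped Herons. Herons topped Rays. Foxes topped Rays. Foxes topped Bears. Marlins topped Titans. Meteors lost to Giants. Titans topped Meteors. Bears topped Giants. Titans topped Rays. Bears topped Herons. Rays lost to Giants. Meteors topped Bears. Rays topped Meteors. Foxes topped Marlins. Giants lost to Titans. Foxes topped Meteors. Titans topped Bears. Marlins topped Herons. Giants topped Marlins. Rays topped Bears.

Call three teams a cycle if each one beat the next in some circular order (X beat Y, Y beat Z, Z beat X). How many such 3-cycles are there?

Win totals: Rays 3, Marlins 3, Herons 4, Titans 4, Giants 4, Bears 3, Foxes 5, Meteors 2.
A team with w wins dominates both others in C(w,2) triples; summing gives 3 + 3 + 6 + 6 + 6 + 3 + 10 + 1 = 38 transitive triples.
Total triples C(8,3) = 56, so cyclic triples = 56 − 38 = 18.

18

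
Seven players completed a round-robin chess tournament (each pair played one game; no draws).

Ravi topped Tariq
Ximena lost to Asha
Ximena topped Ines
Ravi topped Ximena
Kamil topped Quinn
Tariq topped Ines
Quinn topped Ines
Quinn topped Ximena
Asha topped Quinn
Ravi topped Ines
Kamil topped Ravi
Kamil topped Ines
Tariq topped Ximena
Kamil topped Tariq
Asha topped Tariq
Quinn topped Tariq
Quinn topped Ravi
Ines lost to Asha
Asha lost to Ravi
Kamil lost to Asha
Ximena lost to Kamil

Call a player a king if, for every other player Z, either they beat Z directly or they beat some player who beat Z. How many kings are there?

Asha reaches everyone (king).
Ines cannot reach Asha, Kamil, Tariq, Ximena, Ravi, Quinn in two steps.
Kamil reaches everyone (king).
Tariq cannot reach Asha, Kamil, Ravi, Quinn in two steps.
Ximena cannot reach Asha, Kamil, Tariq, Ravi, Quinn in two steps.
Ravi reaches everyone (king).
Quinn cannot reach Kamil in two steps.
Kings: Asha, Kamil, Ravi — 3.

3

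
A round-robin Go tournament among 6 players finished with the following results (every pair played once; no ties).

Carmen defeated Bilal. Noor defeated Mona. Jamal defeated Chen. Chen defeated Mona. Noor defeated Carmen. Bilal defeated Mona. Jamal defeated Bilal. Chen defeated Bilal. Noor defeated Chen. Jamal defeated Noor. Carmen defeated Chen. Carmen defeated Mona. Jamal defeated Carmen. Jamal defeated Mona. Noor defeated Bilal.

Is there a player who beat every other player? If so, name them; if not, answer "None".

Jamal has 5 wins out of 5 opponents — a perfect record.

Jamal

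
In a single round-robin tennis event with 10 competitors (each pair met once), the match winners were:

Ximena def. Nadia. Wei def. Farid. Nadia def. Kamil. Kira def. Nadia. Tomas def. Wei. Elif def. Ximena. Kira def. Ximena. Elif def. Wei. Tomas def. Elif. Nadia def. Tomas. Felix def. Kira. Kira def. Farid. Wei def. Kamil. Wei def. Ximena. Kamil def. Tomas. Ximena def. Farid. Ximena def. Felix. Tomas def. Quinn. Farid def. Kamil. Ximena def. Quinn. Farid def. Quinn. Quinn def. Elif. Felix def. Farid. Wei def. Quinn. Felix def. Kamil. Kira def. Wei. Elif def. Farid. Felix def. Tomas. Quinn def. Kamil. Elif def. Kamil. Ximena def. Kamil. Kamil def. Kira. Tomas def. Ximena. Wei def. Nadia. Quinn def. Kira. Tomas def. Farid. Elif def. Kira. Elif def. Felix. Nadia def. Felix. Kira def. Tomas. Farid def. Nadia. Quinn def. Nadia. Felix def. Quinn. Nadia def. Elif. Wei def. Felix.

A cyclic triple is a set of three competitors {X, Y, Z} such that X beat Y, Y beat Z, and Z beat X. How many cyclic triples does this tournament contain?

34

Win totals: Kira 5, Tomas 5, Quinn 4, Ximena 5, Farid 3, Felix 5, Kamil 2, Nadia 4, Elif 6, Wei 6.
A competitor with w wins dominates both others in C(w,2) triples; summing gives 10 + 10 + 6 + 10 + 3 + 10 + 1 + 6 + 15 + 15 = 86 transitive triples.
Total triples C(10,3) = 120, so cyclic triples = 120 − 86 = 34.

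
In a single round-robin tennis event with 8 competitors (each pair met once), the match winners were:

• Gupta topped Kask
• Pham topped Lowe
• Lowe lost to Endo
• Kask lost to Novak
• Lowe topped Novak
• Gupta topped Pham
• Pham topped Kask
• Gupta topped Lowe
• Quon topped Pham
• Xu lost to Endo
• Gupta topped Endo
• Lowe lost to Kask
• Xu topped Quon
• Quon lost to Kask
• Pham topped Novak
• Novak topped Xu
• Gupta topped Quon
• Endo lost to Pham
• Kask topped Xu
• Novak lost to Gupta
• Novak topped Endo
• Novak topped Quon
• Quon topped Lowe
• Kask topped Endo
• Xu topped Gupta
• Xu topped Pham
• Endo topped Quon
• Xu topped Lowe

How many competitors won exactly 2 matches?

Win totals: Pham 4, Kask 4, Lowe 1, Endo 3, Novak 4, Quon 2, Gupta 6, Xu 4.
Exactly 2: Quon — 1 competitor.

1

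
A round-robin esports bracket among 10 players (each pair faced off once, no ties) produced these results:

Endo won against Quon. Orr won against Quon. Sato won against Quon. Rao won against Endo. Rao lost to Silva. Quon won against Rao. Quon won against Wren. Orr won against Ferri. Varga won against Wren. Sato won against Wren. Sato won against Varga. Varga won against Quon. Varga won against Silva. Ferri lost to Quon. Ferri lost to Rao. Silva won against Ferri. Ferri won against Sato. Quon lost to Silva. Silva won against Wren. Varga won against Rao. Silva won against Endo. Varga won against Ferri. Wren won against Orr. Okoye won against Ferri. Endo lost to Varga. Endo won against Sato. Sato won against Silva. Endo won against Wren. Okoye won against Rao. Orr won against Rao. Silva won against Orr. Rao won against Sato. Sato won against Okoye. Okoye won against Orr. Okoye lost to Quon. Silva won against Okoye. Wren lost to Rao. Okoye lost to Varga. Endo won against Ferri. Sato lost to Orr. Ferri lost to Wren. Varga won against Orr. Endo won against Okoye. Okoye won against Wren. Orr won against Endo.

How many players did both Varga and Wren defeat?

Varga beat: Orr, Okoye, Rao, Quon, Ferri, Wren, Silva, Endo.
Wren beat: Orr, Ferri.
Both beat: Orr, Ferri — 2.

2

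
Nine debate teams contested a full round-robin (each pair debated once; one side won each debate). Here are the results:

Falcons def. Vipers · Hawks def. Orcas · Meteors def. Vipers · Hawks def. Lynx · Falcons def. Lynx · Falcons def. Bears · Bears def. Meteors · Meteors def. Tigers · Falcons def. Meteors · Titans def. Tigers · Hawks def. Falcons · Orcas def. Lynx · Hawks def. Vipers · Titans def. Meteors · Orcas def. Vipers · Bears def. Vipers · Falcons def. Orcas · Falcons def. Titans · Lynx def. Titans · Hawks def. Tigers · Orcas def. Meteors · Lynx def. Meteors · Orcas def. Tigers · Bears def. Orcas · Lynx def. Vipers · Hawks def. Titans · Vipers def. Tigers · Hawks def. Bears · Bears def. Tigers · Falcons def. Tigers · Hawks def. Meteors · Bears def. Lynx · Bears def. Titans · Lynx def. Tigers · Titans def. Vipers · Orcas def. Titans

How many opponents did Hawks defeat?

8

Hawks' results: beat Orcas, Falcons, Titans, Vipers, Meteors, Lynx, Bears, Tigers; lost to no one.
That is 8 wins.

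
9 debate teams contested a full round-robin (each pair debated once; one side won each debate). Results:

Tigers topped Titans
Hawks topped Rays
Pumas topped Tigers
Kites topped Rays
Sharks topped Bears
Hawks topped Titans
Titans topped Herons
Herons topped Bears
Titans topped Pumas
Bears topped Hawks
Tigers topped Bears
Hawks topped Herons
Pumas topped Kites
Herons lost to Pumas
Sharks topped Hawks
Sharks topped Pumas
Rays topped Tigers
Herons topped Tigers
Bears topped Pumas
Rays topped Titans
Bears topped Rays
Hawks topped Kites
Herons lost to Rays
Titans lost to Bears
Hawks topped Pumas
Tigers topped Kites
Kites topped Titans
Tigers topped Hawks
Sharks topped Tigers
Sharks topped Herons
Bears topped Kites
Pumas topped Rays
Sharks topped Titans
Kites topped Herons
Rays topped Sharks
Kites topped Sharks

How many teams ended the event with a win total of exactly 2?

2

Win totals: Hawks 5, Tigers 4, Pumas 4, Sharks 6, Herons 2, Bears 5, Titans 2, Rays 4, Kites 4.
Exactly 2: Herons, Titans — 2 teams.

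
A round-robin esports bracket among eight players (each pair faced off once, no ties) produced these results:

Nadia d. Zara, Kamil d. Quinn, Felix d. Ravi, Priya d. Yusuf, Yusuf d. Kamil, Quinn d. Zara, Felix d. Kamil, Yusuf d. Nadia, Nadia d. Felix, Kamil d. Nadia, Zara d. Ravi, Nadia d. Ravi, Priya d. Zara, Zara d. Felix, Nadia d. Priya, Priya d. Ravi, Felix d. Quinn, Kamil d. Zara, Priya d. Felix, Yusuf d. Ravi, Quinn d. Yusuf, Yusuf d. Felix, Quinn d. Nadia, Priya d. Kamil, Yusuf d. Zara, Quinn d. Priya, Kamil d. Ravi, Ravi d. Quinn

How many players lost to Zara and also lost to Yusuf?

Zara beat: Ravi, Felix.
Yusuf beat: Ravi, Zara, Felix, Kamil, Nadia.
Both beat: Ravi, Felix — 2.

2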